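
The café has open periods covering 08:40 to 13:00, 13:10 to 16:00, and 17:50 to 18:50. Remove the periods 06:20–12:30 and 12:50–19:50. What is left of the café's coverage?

12:30–12:50

08:40–13:00 \ B = 12:30–12:50.
13:10–16:00: entirely removed.
17:50–18:50: entirely removed.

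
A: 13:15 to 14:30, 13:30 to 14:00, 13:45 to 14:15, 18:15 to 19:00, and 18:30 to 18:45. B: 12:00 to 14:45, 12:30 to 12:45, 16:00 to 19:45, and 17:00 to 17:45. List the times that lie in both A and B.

Merge the first list: 13:15–14:30, 18:15–19:00.
Merge the second list: 12:00–14:45, 16:00–19:45.
13:15–14:30 meets the second set on 13:15–14:30.
18:15–19:00 meets the second set on 18:15–19:00.

13:15–14:30, 18:15–19:00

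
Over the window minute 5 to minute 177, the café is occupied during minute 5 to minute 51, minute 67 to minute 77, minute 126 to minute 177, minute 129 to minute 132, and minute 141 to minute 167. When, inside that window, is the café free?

The merged coverage is minute 5 to minute 51, minute 67 to minute 77, minute 126 to minute 177.
Gaps within minute 5 to minute 177: minute 51 to minute 67, minute 77 to minute 126.

minute 51 to minute 67, minute 77 to minute 126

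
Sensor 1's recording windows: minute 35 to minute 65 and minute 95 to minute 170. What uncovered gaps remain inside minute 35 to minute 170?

The merged coverage is minute 35 to minute 65, minute 95 to minute 170.
Complement within minute 35 to minute 170: minute 65 to minute 95.

minute 65 to minute 95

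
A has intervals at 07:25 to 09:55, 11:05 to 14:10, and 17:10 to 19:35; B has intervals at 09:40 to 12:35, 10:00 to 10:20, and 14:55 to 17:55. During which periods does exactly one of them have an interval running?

B, merged: 09:40–12:35, 14:55–17:55.
Only in the first: 07:25–09:40, 12:35–14:10, 17:55–19:35.
Only in the second: 09:55–11:05, 14:55–17:10.
Together these are the periods covered by exactly one.

07:25–09:40, 09:55–11:05, 12:35–14:10, 14:55–17:10, 17:55–19:35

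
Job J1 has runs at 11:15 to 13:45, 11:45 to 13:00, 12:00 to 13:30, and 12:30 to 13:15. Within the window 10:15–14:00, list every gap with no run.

After merging, the occupied span is 11:15–13:45.
Gaps within 10:15–14:00: 10:15–11:15, 13:45–14:00.

10:15–11:15, 13:45–14:00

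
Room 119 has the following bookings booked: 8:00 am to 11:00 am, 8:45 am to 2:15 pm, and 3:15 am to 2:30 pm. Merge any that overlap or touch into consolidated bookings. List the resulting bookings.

Sort by start: 3:15 am–2:30 pm, 8:00 am–11:00 am, 8:45 am–2:15 pm.
8:00 am–11:00 am overlaps/touches 3:15 am–2:30 pm → extend to 3:15 am–2:30 pm.
8:45 am–2:15 pm overlaps/touches 3:15 am–2:30 pm → extend to 3:15 am–2:30 pm.

3:15 am–2:30 pm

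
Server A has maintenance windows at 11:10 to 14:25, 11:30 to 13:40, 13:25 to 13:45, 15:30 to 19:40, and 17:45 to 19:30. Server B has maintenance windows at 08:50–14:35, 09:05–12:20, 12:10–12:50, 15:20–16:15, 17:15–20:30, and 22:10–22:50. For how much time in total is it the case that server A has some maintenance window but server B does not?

1 h

Merge the first list: 11:10–14:25, 15:30–19:40.
Merge the second list: 08:50–14:35, 15:20–16:15, 17:15–20:30, 22:10–22:50.
A \ B = 16:15–17:15.
Total: 1 h.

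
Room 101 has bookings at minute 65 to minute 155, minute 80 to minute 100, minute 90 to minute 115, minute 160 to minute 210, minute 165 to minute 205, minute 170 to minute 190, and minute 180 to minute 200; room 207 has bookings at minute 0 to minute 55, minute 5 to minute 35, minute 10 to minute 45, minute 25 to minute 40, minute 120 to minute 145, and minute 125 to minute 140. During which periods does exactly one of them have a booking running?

First set merges to minute 65 to minute 155, minute 160 to minute 210.
Second set merges to minute 0 to minute 55, minute 120 to minute 145.
A \ B = minute 65 to minute 120, minute 145 to minute 155, minute 160 to minute 210.
B \ A = minute 0 to minute 55.
Union of the two gives the symmetric difference.

minute 0 to minute 55, minute 65 to minute 120, minute 145 to minute 155, minute 160 to minute 210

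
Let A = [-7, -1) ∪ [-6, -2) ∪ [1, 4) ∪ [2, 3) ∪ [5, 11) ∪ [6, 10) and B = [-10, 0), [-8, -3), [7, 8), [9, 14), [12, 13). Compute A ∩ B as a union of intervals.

[-7, -1) ∪ [7, 8) ∪ [9, 11)

A, merged: [-7, -1), [1, 4), [5, 11).
B, merged: [-10, 0), [7, 8), [9, 14).
[-7, -1) meets the second set on [-7, -1).
[1, 4): no overlap with the second set.
[5, 11) meets the second set on [7, 8), [9, 11).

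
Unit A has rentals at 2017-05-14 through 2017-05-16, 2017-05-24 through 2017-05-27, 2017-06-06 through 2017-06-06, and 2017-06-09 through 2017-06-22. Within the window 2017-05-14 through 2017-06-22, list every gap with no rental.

After merging, the occupied span is 2017-05-14 through 2017-05-16, 2017-05-24 through 2017-05-27, 2017-06-06 through 2017-06-06, 2017-06-09 through 2017-06-22.
Complement within 2017-05-14 through 2017-06-22: 2017-05-17 through 2017-05-23, 2017-05-28 through 2017-06-05, 2017-06-07 through 2017-06-08.

2017-05-17 through 2017-05-23, 2017-05-28 through 2017-06-05, 2017-06-07 through 2017-06-08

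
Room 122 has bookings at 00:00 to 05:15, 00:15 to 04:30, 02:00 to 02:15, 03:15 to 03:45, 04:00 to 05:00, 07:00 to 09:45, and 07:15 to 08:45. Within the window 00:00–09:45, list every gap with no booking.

After merging, the occupied span is 00:00–05:15, 07:00–09:45.
Uncovered inside 00:00–09:45: 05:15–07:00.

05:15–07:00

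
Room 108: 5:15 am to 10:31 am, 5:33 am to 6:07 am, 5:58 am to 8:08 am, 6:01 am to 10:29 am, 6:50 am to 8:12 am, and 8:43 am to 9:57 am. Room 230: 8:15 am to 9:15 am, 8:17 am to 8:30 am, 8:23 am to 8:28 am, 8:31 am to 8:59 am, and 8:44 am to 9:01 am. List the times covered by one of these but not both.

Merge the first list: 5:15 am-10:31 am.
Merge the second list: 8:15 am-9:15 am.
A \ B = 5:15 am-8:15 am, 9:15 am-10:31 am.
B \ A = none.
Union of the two gives the symmetric difference.

5:15 am-8:15 am, 9:15 am-10:31 am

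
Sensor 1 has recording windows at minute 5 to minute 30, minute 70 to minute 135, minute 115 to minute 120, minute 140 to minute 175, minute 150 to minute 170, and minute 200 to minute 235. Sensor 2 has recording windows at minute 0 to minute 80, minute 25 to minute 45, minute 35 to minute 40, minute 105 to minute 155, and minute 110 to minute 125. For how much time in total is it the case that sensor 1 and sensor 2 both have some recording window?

First set merges to minute 5 to minute 30, minute 70 to minute 135, minute 140 to minute 175, minute 200 to minute 235.
Second set merges to minute 0 to minute 80, minute 105 to minute 155.
A ∩ B = minute 5 to minute 30, minute 70 to minute 80, minute 105 to minute 135, minute 140 to minute 155.
Total: 25 minutes + 10 minutes + 30 minutes + 15 minutes = 80 minutes.

80 minutes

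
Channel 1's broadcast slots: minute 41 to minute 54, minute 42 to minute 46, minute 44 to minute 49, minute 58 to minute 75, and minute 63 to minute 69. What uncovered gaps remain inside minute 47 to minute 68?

minute 54 to minute 58

After merging, the occupied span is minute 41 to minute 54, minute 58 to minute 75.
Uncovered inside minute 47 to minute 68: minute 54 to minute 58.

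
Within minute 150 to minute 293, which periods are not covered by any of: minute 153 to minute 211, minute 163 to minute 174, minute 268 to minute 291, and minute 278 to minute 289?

The merged coverage is minute 153 to minute 211, minute 268 to minute 291.
Uncovered inside minute 150 to minute 293: minute 150 to minute 153, minute 211 to minute 268, minute 291 to minute 293.

minute 150 to minute 153, minute 211 to minute 268, minute 291 to minute 293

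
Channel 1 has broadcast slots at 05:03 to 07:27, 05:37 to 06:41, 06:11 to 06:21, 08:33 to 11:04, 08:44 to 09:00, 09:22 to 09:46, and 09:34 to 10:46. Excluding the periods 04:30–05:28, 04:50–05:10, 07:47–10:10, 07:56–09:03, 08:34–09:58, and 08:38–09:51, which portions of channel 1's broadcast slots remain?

A, merged: 05:03–07:27, 08:33–11:04.
B, merged: 04:30–05:28, 07:47–10:10.
05:03–07:27 with B removed leaves 05:28–07:27.
08:33–11:04 with B removed leaves 10:10–11:04.

05:28–07:27, 10:10–11:04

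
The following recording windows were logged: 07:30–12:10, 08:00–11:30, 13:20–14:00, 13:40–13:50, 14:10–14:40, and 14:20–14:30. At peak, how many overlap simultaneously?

At 08:00, 2 of the intervals are simultaneously active.
No point has more.

2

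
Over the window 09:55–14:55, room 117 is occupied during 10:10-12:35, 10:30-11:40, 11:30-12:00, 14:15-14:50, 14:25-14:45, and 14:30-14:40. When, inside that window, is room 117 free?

09:55–10:10, 12:35–14:15, 14:50–14:55

Covered (merged): 10:10–12:35, 14:15–14:50.
Uncovered inside 09:55–14:55: 09:55–10:10, 12:35–14:15, 14:50–14:55.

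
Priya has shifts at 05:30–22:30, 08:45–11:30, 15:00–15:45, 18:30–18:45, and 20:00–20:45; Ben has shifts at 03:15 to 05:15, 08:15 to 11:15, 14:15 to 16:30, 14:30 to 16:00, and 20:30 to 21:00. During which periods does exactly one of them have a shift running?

03:15–05:15, 05:30–08:15, 11:15–14:15, 16:30–20:30, 21:00–22:30

First set merges to 05:30–22:30.
Second set merges to 03:15–05:15, 08:15–11:15, 14:15–16:30, 20:30–21:00.
A but not B: 05:30–08:15, 11:15–14:15, 16:30–20:30, 21:00–22:30.
B but not A: 03:15–05:15.
Combining gives A △ B.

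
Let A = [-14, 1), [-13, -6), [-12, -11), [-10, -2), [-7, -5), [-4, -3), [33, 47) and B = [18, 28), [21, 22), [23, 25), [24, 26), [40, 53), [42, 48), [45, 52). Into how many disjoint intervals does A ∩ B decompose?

Merge the first list: [-14, 1), [33, 47).
Merge the second list: [18, 28), [40, 53).
A ∩ B = [40, 47).
That is 1 disjoint piece.

1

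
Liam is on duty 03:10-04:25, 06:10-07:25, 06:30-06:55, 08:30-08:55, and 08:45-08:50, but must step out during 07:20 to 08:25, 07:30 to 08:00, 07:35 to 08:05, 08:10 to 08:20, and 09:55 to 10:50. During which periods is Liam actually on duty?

03:10–04:25, 06:10–07:20, 08:30–08:55

First set merges to 03:10–04:25, 06:10–07:25, 08:30–08:55.
Second set merges to 07:20–08:25, 09:55–10:50.
03:10–04:25: no B overlap → unchanged.
06:10–07:25 minus B → 06:10–07:20.
08:30–08:55: no B overlap → unchanged.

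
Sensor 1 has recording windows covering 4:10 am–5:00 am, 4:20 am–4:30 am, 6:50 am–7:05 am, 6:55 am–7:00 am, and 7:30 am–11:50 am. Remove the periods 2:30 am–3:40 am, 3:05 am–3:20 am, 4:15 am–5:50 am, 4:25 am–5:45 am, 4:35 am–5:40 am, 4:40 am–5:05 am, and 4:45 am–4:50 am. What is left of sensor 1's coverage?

4:10 am–4:15 am, 6:50 am–7:05 am, 7:30 am–11:50 am

Merge the first list: 4:10 am–5:00 am, 6:50 am–7:05 am, 7:30 am–11:50 am.
Merge the second list: 2:30 am–3:40 am, 4:15 am–5:50 am.
4:10 am–5:00 am \ B = 4:10 am–4:15 am.
6:50 am–7:05 am: nothing removed.
7:30 am–11:50 am: nothing removed.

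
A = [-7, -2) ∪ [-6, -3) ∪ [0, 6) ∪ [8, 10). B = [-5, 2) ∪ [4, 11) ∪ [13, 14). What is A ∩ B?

Merge the first list: [-7, -2), [0, 6), [8, 10).
[-7, -2) overlaps B on [-5, -2).
[0, 6) overlaps B on [0, 2), [4, 6).
[8, 10) overlaps B on [8, 10).

[-5, -2) ∪ [0, 2) ∪ [4, 6) ∪ [8, 10)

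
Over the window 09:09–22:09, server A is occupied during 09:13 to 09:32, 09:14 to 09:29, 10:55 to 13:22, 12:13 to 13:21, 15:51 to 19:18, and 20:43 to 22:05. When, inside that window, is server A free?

The merged coverage is 09:13–09:32, 10:55–13:22, 15:51–19:18, 20:43–22:05.
Uncovered inside 09:09–22:09: 09:09–09:13, 09:32–10:55, 13:22–15:51, 19:18–20:43, 22:05–22:09.

09:09–09:13, 09:32–10:55, 13:22–15:51, 19:18–20:43, 22:05–22:09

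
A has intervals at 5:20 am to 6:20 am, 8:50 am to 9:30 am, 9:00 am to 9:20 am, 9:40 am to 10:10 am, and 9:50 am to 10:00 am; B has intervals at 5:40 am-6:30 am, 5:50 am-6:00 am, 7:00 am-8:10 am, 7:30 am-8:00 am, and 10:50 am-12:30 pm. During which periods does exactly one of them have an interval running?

First set merges to 5:20 am-6:20 am, 8:50 am-9:30 am, 9:40 am-10:10 am.
Second set merges to 5:40 am-6:30 am, 7:00 am-8:10 am, 10:50 am-12:30 pm.
Only in the first: 5:20 am-5:40 am, 8:50 am-9:30 am, 9:40 am-10:10 am.
Only in the second: 6:20 am-6:30 am, 7:00 am-8:10 am, 10:50 am-12:30 pm.
Together these are the periods covered by exactly one.

5:20 am-5:40 am, 6:20 am-6:30 am, 7:00 am-8:10 am, 8:50 am-9:30 am, 9:40 am-10:10 am, 10:50 am-12:30 pm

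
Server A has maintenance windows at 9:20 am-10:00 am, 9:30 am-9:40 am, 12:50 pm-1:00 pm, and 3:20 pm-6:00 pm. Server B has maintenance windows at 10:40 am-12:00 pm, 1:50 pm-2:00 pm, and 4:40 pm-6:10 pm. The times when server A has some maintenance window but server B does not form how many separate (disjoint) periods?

First set merges to 9:20 am–10:00 am, 12:50 pm–1:00 pm, 3:20 pm–6:00 pm.
A \ B = 9:20 am–10:00 am, 12:50 pm–1:00 pm, 3:20 pm–4:40 pm.
That is 3 disjoint pieces.

3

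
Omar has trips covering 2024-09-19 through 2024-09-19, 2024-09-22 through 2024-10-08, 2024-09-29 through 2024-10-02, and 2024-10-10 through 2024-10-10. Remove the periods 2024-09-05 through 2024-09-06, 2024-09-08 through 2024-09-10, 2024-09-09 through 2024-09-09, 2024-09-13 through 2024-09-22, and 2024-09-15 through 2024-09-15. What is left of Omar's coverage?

2024-09-23 through 2024-10-08, 2024-10-10 through 2024-10-10

A, merged: 2024-09-19 through 2024-09-19, 2024-09-22 through 2024-10-08, 2024-10-10 through 2024-10-10.
B, merged: 2024-09-05 through 2024-09-06, 2024-09-08 through 2024-09-10, 2024-09-13 through 2024-09-22.
2024-09-19 through 2024-09-19 lies entirely inside B → drops out.
2024-09-22 through 2024-10-08 with B removed leaves 2024-09-23 through 2024-10-08.
2024-10-10 through 2024-10-10 is untouched.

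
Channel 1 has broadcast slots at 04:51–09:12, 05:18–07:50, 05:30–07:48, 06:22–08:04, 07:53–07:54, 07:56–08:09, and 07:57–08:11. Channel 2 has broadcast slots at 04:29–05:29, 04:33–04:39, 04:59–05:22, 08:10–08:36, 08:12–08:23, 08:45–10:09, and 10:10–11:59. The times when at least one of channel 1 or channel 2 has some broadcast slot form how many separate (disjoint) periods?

2

Merge the first list: 04:51–09:12.
Merge the second list: 04:29–05:29, 08:10–08:36, 08:45–10:09, 10:10–11:59.
A ∪ B = 04:29–10:09, 10:10–11:59.
That is 2 disjoint pieces.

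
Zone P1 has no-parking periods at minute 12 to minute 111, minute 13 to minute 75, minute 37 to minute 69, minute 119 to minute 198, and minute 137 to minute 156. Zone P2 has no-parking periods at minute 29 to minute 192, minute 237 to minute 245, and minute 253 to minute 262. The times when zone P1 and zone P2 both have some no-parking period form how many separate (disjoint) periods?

First set merges to minute 12 to minute 111, minute 119 to minute 198.
A ∩ B = minute 29 to minute 111, minute 119 to minute 192.
That is 2 disjoint pieces.

2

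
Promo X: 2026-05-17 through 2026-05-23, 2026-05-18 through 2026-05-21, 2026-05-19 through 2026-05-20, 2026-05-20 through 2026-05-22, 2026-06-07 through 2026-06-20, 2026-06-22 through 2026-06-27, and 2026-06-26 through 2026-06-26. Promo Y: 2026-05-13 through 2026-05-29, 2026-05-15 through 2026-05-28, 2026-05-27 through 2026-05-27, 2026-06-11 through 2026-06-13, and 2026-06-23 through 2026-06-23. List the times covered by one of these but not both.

Merge the first list: 2026-05-17 through 2026-05-23, 2026-06-07 through 2026-06-20, 2026-06-22 through 2026-06-27.
Merge the second list: 2026-05-13 through 2026-05-29, 2026-06-11 through 2026-06-13, 2026-06-23 through 2026-06-23.
A but not B: 2026-06-07 through 2026-06-10, 2026-06-14 through 2026-06-20, 2026-06-22 through 2026-06-22, 2026-06-24 through 2026-06-27.
B but not A: 2026-05-13 through 2026-05-16, 2026-05-24 through 2026-05-29.
Combining gives A △ B.

2026-05-13 through 2026-05-16, 2026-05-24 through 2026-05-29, 2026-06-07 through 2026-06-10, 2026-06-14 through 2026-06-20, 2026-06-22 through 2026-06-22, 2026-06-24 through 2026-06-27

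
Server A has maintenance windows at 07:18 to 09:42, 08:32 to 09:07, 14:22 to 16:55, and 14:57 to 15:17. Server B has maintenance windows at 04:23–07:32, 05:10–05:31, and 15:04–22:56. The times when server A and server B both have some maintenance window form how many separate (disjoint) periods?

2

First set merges to 07:18-09:42, 14:22-16:55.
Second set merges to 04:23-07:32, 15:04-22:56.
A ∩ B = 07:18-07:32, 15:04-16:55.
That is 2 disjoint pieces.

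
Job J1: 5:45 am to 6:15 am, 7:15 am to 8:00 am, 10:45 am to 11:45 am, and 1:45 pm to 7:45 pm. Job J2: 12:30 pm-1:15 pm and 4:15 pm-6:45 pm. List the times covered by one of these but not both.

A \ B = 5:45 am–6:15 am, 7:15 am–8:00 am, 10:45 am–11:45 am, 1:45 pm–4:15 pm, 6:45 pm–7:45 pm.
B \ A = 12:30 pm–1:15 pm.
Union of the two gives the symmetric difference.

5:45 am–6:15 am, 7:15 am–8:00 am, 10:45 am–11:45 am, 12:30 pm–1:15 pm, 1:45 pm–4:15 pm, 6:45 pm–7:45 pm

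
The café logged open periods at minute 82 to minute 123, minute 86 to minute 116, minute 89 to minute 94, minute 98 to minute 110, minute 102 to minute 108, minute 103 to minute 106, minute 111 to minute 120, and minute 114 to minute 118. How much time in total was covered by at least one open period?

41 minutes

Merged: minute 82 to minute 123.
Length: 41 minutes.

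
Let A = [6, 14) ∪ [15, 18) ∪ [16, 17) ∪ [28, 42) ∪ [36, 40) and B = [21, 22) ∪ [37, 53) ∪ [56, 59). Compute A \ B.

[6, 14) ∪ [15, 18) ∪ [28, 37)

Merge the first list: [6, 14), [15, 18), [28, 42).
[6, 14): nothing removed.
[15, 18): nothing removed.
[28, 42) \ B = [28, 37).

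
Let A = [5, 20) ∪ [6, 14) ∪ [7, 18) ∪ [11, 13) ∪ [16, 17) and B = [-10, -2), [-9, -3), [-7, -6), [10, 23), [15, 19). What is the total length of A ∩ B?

First set merges to [5, 20).
Second set merges to [-10, -2), [10, 23).
A ∩ B = [10, 20).
Total: 10.

10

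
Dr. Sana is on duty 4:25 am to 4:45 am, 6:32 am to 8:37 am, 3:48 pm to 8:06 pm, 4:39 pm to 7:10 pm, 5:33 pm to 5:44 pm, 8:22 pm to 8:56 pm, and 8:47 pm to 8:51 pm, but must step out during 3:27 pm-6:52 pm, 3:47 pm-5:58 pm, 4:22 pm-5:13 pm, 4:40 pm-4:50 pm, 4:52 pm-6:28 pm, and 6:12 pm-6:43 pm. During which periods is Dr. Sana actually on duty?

4:25 am–4:45 am, 6:32 am–8:37 am, 6:52 pm–8:06 pm, 8:22 pm–8:56 pm

Merge the first list: 4:25 am–4:45 am, 6:32 am–8:37 am, 3:48 pm–8:06 pm, 8:22 pm–8:56 pm.
Merge the second list: 3:27 pm–6:52 pm.
4:25 am–4:45 am: nothing removed.
6:32 am–8:37 am: nothing removed.
3:48 pm–8:06 pm \ B = 6:52 pm–8:06 pm.
8:22 pm–8:56 pm: nothing removed.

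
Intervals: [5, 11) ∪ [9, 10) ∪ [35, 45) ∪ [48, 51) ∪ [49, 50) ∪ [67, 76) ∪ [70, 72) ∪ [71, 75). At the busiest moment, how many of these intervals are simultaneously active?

At 71, 3 of the intervals are simultaneously active.
No point has more.

3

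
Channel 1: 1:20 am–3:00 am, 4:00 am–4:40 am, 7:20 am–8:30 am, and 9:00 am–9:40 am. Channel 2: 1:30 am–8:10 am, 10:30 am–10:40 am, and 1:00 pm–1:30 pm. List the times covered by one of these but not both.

1:20 am–1:30 am, 3:00 am–4:00 am, 4:40 am–7:20 am, 8:10 am–8:30 am, 9:00 am–9:40 am, 10:30 am–10:40 am, 1:00 pm–1:30 pm

Only in the first: 1:20 am–1:30 am, 8:10 am–8:30 am, 9:00 am–9:40 am.
Only in the second: 3:00 am–4:00 am, 4:40 am–7:20 am, 10:30 am–10:40 am, 1:00 pm–1:30 pm.
Together these are the periods covered by exactly one.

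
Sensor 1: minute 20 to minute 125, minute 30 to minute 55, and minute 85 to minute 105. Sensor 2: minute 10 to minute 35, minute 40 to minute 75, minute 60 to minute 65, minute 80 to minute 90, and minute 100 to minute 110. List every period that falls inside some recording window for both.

minute 20 to minute 35, minute 40 to minute 75, minute 80 to minute 90, minute 100 to minute 110

First set merges to minute 20 to minute 125.
Second set merges to minute 10 to minute 35, minute 40 to minute 75, minute 80 to minute 90, minute 100 to minute 110.
minute 20 to minute 125 meets the second set on minute 20 to minute 35, minute 40 to minute 75, minute 80 to minute 90, minute 100 to minute 110.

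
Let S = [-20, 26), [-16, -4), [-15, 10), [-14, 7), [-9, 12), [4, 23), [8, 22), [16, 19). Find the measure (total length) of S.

Merged: [-20, 26).
Length: 46.

46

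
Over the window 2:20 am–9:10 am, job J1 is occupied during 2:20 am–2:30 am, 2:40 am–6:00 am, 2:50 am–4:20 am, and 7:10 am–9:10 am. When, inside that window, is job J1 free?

The merged coverage is 2:20 am–2:30 am, 2:40 am–6:00 am, 7:10 am–9:10 am.
Uncovered inside 2:20 am–9:10 am: 2:30 am–2:40 am, 6:00 am–7:10 am.

2:30 am–2:40 am, 6:00 am–7:10 am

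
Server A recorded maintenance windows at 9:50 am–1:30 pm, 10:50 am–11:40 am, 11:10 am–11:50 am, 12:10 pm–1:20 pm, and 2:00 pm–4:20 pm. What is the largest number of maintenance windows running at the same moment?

Walk the sorted start/end points keeping a running depth.
The depth first hits 3 at 11:10 am.

3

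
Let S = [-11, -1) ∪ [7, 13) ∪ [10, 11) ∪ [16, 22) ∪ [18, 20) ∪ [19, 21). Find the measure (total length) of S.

22

Merged: [-11, -1), [7, 13), [16, 22).
Lengths: 10 + 6 + 6 = 22.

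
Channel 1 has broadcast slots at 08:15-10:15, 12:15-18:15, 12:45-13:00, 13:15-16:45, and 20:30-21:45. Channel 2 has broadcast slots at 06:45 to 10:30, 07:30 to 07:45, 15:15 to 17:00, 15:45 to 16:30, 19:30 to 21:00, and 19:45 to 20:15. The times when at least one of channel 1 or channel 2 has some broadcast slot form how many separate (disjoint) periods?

Merge the first list: 08:15–10:15, 12:15–18:15, 20:30–21:45.
Merge the second list: 06:45–10:30, 15:15–17:00, 19:30–21:00.
A ∪ B = 06:45–10:30, 12:15–18:15, 19:30–21:45.
That is 3 disjoint pieces.

3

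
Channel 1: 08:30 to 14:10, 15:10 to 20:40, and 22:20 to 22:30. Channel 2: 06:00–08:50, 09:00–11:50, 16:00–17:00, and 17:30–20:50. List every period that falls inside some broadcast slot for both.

08:30–14:10 overlaps B on 08:30–08:50, 09:00–11:50.
15:10–20:40 overlaps B on 16:00–17:00, 17:30–20:40.
22:20–22:30 falls entirely outside B.

08:30–08:50, 09:00–11:50, 16:00–17:00, 17:30–20:40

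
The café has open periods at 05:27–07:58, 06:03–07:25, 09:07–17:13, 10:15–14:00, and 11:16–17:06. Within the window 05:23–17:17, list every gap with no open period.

The merged coverage is 05:27–07:58, 09:07–17:13.
Gaps within 05:23–17:17: 05:23–05:27, 07:58–09:07, 17:13–17:17.

05:23–05:27, 07:58–09:07, 17:13–17:17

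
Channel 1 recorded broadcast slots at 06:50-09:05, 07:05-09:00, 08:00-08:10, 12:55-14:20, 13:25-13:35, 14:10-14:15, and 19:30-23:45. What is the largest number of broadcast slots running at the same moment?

At 08:00, 3 of the intervals are simultaneously active.
No point has more.

3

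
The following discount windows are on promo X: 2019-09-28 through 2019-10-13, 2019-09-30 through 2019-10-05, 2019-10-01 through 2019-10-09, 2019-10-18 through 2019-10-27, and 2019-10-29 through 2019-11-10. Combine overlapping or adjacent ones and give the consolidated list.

2019-09-30 through 2019-10-05 overlaps/touches 2019-09-28 through 2019-10-13 → extend to 2019-09-28 through 2019-10-13.
2019-10-01 through 2019-10-09 overlaps/touches 2019-09-28 through 2019-10-13 → extend to 2019-09-28 through 2019-10-13.
2019-10-18 through 2019-10-27 is disjoint → start new block.
2019-10-29 through 2019-11-10 is disjoint → start new block.

2019-09-28 through 2019-10-13, 2019-10-18 through 2019-10-27, 2019-10-29 through 2019-11-10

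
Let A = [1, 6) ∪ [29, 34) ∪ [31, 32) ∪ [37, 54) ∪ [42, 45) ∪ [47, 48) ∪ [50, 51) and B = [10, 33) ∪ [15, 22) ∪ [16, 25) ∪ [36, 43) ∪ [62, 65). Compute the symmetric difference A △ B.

Merge the first list: [1, 6), [29, 34), [37, 54).
Merge the second list: [10, 33), [36, 43), [62, 65).
A but not B: [1, 6), [33, 34), [43, 54).
B but not A: [10, 29), [36, 37), [62, 65).
Combining gives A △ B.

[1, 6) ∪ [10, 29) ∪ [33, 34) ∪ [36, 37) ∪ [43, 54) ∪ [62, 65)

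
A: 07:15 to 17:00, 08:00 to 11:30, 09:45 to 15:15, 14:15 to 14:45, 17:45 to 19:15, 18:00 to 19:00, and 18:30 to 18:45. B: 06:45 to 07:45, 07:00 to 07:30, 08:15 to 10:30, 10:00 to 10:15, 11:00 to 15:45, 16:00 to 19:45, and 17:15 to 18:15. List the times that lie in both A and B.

07:15-07:45, 08:15-10:30, 11:00-15:45, 16:00-17:00, 17:45-19:15

A, merged: 07:15-17:00, 17:45-19:15.
B, merged: 06:45-07:45, 08:15-10:30, 11:00-15:45, 16:00-19:45.
07:15-17:00 meets the second set on 07:15-07:45, 08:15-10:30, 11:00-15:45, 16:00-17:00.
17:45-19:15 meets the second set on 17:45-19:15.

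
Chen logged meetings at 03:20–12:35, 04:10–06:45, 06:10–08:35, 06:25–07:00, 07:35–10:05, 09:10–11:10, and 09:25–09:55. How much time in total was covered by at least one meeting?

9 h 15 min

Merged: 03:20–12:35.
Length: 9 h 15 min.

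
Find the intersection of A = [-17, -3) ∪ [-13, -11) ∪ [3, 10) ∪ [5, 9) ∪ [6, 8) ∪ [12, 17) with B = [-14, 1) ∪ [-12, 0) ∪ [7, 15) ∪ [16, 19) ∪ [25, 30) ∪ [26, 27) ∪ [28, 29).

[-14, -3) ∪ [7, 10) ∪ [12, 15) ∪ [16, 17)

A, merged: [-17, -3), [3, 10), [12, 17).
B, merged: [-14, 1), [7, 15), [16, 19), [25, 30).
[-17, -3) meets the second set on [-14, -3).
[3, 10) meets the second set on [7, 10).
[12, 17) meets the second set on [12, 15), [16, 17).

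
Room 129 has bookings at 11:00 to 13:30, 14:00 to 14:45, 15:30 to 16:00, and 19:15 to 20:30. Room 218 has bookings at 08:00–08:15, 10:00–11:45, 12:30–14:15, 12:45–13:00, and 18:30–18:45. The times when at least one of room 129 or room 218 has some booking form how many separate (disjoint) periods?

5

Second set merges to 08:00-08:15, 10:00-11:45, 12:30-14:15, 18:30-18:45.
A ∪ B = 08:00-08:15, 10:00-14:45, 15:30-16:00, 18:30-18:45, 19:15-20:30.
That is 5 disjoint pieces.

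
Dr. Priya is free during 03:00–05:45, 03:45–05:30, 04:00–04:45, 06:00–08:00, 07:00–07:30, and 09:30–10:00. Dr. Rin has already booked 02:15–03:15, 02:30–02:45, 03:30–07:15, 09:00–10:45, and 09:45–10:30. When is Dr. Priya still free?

Merge the first list: 03:00-05:45, 06:00-08:00, 09:30-10:00.
Merge the second list: 02:15-03:15, 03:30-07:15, 09:00-10:45.
03:00-05:45 with B removed leaves 03:15-03:30.
06:00-08:00 with B removed leaves 07:15-08:00.
09:30-10:00 lies entirely inside B → drops out.

03:15-03:30, 07:15-08:00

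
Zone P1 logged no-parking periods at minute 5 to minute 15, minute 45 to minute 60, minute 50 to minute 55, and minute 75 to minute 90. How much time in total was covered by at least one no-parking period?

Merged: minute 5 to minute 15, minute 45 to minute 60, minute 75 to minute 90.
Lengths: 10 minutes + 15 minutes + 15 minutes = 40 minutes.

40 minutes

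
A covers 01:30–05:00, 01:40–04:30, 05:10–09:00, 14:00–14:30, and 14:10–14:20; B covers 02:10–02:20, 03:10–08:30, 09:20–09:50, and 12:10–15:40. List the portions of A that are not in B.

01:30–02:10, 02:20–03:10, 08:30–09:00

Merge the first list: 01:30–05:00, 05:10–09:00, 14:00–14:30.
01:30–05:00 with B removed leaves 01:30–02:10, 02:20–03:10.
05:10–09:00 with B removed leaves 08:30–09:00.
14:00–14:30 lies entirely inside B → drops out.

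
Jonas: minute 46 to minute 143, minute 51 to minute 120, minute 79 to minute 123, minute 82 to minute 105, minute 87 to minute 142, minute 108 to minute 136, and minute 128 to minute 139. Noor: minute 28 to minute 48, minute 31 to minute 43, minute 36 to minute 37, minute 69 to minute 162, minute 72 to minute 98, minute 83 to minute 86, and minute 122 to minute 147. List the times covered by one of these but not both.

minute 28 to minute 46, minute 48 to minute 69, minute 143 to minute 162

Merge the first list: minute 46 to minute 143.
Merge the second list: minute 28 to minute 48, minute 69 to minute 162.
A \ B = minute 48 to minute 69.
B \ A = minute 28 to minute 46, minute 143 to minute 162.
Union of the two gives the symmetric difference.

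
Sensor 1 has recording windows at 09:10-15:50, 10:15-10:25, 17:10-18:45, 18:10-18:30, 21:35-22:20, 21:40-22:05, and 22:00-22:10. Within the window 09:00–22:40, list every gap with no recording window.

09:00-09:10, 15:50-17:10, 18:45-21:35, 22:20-22:40

The merged coverage is 09:10-15:50, 17:10-18:45, 21:35-22:20.
Gaps within 09:00-22:40: 09:00-09:10, 15:50-17:10, 18:45-21:35, 22:20-22:40.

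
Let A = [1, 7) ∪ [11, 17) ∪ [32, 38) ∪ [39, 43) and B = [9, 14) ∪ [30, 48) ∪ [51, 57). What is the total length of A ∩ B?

A ∩ B = [11, 14), [32, 38), [39, 43).
Total: 3 + 6 + 4 = 13.

13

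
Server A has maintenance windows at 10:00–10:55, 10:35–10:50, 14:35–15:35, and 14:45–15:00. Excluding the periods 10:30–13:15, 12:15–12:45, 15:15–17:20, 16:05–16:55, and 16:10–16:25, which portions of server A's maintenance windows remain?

A, merged: 10:00–10:55, 14:35–15:35.
B, merged: 10:30–13:15, 15:15–17:20.
10:00–10:55 with B removed leaves 10:00–10:30.
14:35–15:35 with B removed leaves 14:35–15:15.

10:00–10:30, 14:35–15:15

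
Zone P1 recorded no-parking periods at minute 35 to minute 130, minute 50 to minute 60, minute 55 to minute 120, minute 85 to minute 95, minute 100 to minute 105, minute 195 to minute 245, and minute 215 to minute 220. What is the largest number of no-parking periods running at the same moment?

3

At minute 55, 3 of the intervals are simultaneously active.
No point has more.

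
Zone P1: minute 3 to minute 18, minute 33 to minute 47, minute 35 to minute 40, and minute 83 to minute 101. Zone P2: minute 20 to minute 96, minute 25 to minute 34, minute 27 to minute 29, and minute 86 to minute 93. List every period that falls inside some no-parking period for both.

Merge the first list: minute 3 to minute 18, minute 33 to minute 47, minute 83 to minute 101.
Merge the second list: minute 20 to minute 96.
minute 3 to minute 18 meets no B interval.
minute 33 to minute 47 ∩ B → minute 33 to minute 47.
minute 83 to minute 101 ∩ B → minute 83 to minute 96.

minute 33 to minute 47, minute 83 to minute 96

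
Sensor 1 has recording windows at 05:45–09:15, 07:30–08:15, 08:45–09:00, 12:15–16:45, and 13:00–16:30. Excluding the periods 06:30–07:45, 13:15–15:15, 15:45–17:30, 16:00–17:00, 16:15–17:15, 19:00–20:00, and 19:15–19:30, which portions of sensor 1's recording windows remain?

Merge the first list: 05:45–09:15, 12:15–16:45.
Merge the second list: 06:30–07:45, 13:15–15:15, 15:45–17:30, 19:00–20:00.
05:45–09:15 with B removed leaves 05:45–06:30, 07:45–09:15.
12:15–16:45 with B removed leaves 12:15–13:15, 15:15–15:45.

05:45–06:30, 07:45–09:15, 12:15–13:15, 15:15–15:45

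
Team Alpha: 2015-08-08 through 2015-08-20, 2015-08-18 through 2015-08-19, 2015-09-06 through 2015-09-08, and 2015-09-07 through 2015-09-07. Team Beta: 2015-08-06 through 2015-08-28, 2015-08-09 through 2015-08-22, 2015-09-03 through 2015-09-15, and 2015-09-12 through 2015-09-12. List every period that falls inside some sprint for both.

2015-08-08 through 2015-08-20, 2015-09-06 through 2015-09-08

First set merges to 2015-08-08 through 2015-08-20, 2015-09-06 through 2015-09-08.
Second set merges to 2015-08-06 through 2015-08-28, 2015-09-03 through 2015-09-15.
2015-08-08 through 2015-08-20 overlaps B on 2015-08-08 through 2015-08-20.
2015-09-06 through 2015-09-08 overlaps B on 2015-09-06 through 2015-09-08.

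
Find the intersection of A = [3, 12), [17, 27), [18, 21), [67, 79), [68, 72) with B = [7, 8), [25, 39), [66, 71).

A, merged: [3, 12), [17, 27), [67, 79).
[3, 12) meets the second set on [7, 8).
[17, 27) meets the second set on [25, 27).
[67, 79) meets the second set on [67, 71).

[7, 8) ∪ [25, 27) ∪ [67, 71)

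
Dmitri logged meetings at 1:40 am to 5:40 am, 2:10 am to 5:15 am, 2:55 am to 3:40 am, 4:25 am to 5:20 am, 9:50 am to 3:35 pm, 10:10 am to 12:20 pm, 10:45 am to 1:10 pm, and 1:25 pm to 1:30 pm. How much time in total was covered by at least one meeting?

9 h 45 min

Merged: 1:40 am–5:40 am, 9:50 am–3:35 pm.
Lengths: 4 h + 5 h 45 min = 9 h 45 min.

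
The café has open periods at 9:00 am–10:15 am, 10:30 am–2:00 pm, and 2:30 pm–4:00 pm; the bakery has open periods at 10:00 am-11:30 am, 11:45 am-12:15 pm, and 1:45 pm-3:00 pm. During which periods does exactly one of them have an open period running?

Only in the first: 9:00 am-10:00 am, 11:30 am-11:45 am, 12:15 pm-1:45 pm, 3:00 pm-4:00 pm.
Only in the second: 10:15 am-10:30 am, 2:00 pm-2:30 pm.
Together these are the periods covered by exactly one.

9:00 am-10:00 am, 10:15 am-10:30 am, 11:30 am-11:45 am, 12:15 pm-1:45 pm, 2:00 pm-2:30 pm, 3:00 pm-4:00 pm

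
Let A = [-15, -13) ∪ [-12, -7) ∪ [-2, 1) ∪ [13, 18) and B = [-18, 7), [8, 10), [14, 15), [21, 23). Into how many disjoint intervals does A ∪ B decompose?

A ∪ B = [-18, 7), [8, 10), [13, 18), [21, 23).
That is 4 disjoint pieces.

4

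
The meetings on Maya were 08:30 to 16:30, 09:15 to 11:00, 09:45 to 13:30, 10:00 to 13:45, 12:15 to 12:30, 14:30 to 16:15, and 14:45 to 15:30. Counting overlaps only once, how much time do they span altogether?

Merged: 08:30-16:30.
Length: 8 h.

8 h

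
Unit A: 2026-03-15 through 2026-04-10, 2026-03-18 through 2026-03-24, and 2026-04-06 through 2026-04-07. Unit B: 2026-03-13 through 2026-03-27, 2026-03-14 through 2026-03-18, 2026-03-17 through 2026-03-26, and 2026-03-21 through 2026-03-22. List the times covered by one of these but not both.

Merge the first list: 2026-03-15 through 2026-04-10.
Merge the second list: 2026-03-13 through 2026-03-27.
A \ B = 2026-03-28 through 2026-04-10.
B \ A = 2026-03-13 through 2026-03-14.
Union of the two gives the symmetric difference.

2026-03-13 through 2026-03-14, 2026-03-28 through 2026-04-10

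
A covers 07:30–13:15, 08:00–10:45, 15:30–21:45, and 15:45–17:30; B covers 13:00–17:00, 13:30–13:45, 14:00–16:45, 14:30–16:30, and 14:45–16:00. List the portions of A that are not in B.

07:30-13:00, 17:00-21:45

A, merged: 07:30-13:15, 15:30-21:45.
B, merged: 13:00-17:00.
07:30-13:15 minus B → 07:30-13:00.
15:30-21:45 minus B → 17:00-21:45.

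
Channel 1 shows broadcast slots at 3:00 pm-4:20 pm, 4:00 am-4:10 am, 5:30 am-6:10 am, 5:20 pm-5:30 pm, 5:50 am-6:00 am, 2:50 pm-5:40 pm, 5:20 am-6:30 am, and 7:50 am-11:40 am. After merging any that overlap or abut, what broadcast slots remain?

Sort by start: 4:00 am-4:10 am, 5:20 am-6:30 am, 5:30 am-6:10 am, 5:50 am-6:00 am, 7:50 am-11:40 am, 2:50 pm-5:40 pm, 3:00 pm-4:20 pm, 5:20 pm-5:30 pm.
5:20 am-6:30 am is disjoint → start new block.
5:30 am-6:10 am overlaps/touches 5:20 am-6:30 am → extend to 5:20 am-6:30 am.
5:50 am-6:00 am overlaps/touches 5:20 am-6:30 am → extend to 5:20 am-6:30 am.
7:50 am-11:40 am is disjoint → start new block.
2:50 pm-5:40 pm is disjoint → start new block.
3:00 pm-4:20 pm overlaps/touches 2:50 pm-5:40 pm → extend to 2:50 pm-5:40 pm.
5:20 pm-5:30 pm overlaps/touches 2:50 pm-5:40 pm → extend to 2:50 pm-5:40 pm.

4:00 am-4:10 am, 5:20 am-6:30 am, 7:50 am-11:40 am, 2:50 pm-5:40 pm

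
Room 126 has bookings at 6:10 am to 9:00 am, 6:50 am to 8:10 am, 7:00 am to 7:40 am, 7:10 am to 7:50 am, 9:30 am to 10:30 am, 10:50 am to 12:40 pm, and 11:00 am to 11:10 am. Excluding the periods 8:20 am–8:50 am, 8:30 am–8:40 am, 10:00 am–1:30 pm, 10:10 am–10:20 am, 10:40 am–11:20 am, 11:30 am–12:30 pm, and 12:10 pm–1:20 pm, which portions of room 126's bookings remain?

Merge the first list: 6:10 am–9:00 am, 9:30 am–10:30 am, 10:50 am–12:40 pm.
Merge the second list: 8:20 am–8:50 am, 10:00 am–1:30 pm.
6:10 am–9:00 am minus B → 6:10 am–8:20 am, 8:50 am–9:00 am.
9:30 am–10:30 am minus B → 9:30 am–10:00 am.
10:50 am–12:40 pm: fully covered by B → removed.

6:10 am–8:20 am, 8:50 am–9:00 am, 9:30 am–10:00 am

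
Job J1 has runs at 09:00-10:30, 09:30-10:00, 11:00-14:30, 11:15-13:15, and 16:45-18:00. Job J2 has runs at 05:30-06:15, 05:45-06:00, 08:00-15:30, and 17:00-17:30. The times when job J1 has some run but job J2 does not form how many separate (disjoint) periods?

2

First set merges to 09:00–10:30, 11:00–14:30, 16:45–18:00.
Second set merges to 05:30–06:15, 08:00–15:30, 17:00–17:30.
A \ B = 16:45–17:00, 17:30–18:00.
That is 2 disjoint pieces.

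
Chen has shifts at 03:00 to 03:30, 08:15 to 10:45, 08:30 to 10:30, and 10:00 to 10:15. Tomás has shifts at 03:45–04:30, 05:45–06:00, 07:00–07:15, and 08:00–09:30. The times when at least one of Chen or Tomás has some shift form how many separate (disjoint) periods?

A, merged: 03:00-03:30, 08:15-10:45.
A ∪ B = 03:00-03:30, 03:45-04:30, 05:45-06:00, 07:00-07:15, 08:00-10:45.
That is 5 disjoint pieces.

5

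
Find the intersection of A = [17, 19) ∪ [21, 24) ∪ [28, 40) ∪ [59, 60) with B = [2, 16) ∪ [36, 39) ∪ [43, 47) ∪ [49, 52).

[36, 39)

[17, 19): no overlap with the second set.
[21, 24): no overlap with the second set.
[28, 40) meets the second set on [36, 39).
[59, 60): no overlap with the second set.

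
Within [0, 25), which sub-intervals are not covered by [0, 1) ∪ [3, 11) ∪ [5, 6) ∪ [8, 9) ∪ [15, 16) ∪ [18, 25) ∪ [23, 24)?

Covered (merged): [0, 1), [3, 11), [15, 16), [18, 25).
Gaps within [0, 25): [1, 3), [11, 15), [16, 18).

[1, 3) ∪ [11, 15) ∪ [16, 18)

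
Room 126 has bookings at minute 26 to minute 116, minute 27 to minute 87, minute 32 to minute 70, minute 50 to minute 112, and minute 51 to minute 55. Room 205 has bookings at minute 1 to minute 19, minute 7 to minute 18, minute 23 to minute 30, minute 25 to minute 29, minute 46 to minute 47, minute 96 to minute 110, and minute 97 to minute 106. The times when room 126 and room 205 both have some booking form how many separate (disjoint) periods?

A, merged: minute 26 to minute 116.
B, merged: minute 1 to minute 19, minute 23 to minute 30, minute 46 to minute 47, minute 96 to minute 110.
A ∩ B = minute 26 to minute 30, minute 46 to minute 47, minute 96 to minute 110.
That is 3 disjoint pieces.

3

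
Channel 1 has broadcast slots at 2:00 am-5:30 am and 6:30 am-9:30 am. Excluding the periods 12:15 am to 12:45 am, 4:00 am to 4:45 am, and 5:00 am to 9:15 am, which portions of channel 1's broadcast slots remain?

2:00 am–5:30 am minus B → 2:00 am–4:00 am, 4:45 am–5:00 am.
6:30 am–9:30 am minus B → 9:15 am–9:30 am.

2:00 am–4:00 am, 4:45 am–5:00 am, 9:15 am–9:30 am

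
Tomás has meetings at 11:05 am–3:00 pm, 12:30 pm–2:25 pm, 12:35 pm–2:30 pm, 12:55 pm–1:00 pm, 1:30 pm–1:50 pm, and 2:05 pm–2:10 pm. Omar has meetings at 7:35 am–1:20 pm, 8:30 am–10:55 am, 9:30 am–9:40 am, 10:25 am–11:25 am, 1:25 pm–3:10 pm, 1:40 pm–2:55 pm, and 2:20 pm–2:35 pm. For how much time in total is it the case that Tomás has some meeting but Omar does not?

First set merges to 11:05 am–3:00 pm.
Second set merges to 7:35 am–1:20 pm, 1:25 pm–3:10 pm.
A \ B = 1:20 pm–1:25 pm.
Total: 5 min.

5 min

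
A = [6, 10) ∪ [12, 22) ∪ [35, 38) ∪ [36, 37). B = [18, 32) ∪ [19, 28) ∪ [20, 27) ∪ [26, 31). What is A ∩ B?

[18, 22)

First set merges to [6, 10), [12, 22), [35, 38).
Second set merges to [18, 32).
[6, 10) meets no B interval.
[12, 22) ∩ B → [18, 22).
[35, 38) meets no B interval.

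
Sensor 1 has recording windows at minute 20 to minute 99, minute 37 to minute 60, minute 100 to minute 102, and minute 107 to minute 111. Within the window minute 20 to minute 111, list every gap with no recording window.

minute 99 to minute 100, minute 102 to minute 107

Covered (merged): minute 20 to minute 99, minute 100 to minute 102, minute 107 to minute 111.
Complement within minute 20 to minute 111: minute 99 to minute 100, minute 102 to minute 107.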